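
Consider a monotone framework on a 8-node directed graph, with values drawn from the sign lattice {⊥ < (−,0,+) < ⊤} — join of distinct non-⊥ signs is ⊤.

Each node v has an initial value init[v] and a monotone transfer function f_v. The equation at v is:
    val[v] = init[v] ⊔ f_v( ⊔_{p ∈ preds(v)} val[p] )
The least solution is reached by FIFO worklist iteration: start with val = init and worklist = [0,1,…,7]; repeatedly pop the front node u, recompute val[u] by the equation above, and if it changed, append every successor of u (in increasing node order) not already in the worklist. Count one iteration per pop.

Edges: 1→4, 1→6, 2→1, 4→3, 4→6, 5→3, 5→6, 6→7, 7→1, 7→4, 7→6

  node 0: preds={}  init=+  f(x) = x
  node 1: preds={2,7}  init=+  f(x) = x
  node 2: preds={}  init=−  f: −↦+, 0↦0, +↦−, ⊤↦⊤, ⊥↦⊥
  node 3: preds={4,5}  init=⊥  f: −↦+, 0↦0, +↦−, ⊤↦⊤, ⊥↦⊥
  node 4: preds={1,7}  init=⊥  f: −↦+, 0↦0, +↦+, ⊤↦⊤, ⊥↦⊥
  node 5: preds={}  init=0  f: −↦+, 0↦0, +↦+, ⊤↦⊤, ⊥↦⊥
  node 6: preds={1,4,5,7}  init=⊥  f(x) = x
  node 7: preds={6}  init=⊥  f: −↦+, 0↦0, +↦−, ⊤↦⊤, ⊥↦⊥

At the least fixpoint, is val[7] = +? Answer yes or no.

no

Worklist (12 pops):
  #1 pop 0: in=⊥ → + (no change)
  #2 pop 1: in=− → ⊤ (was +); enqueue []
  #3 pop 2: in=⊥ → − (no change)
  #4 pop 3: in=0 → 0 (was ⊥); enqueue []
  #5 pop 4: in=⊤ → ⊤ (was ⊥); enqueue [3]
  #6 pop 5: in=⊥ → 0 (no change)
  #7 pop 6: in=⊤ → ⊤ (was ⊥); enqueue []
  #8 pop 7: in=⊤ → ⊤ (was ⊥); enqueue [1,4,6]
  #9 pop 3: in=⊤ → ⊤ (was 0); enqueue []
  #10 pop 1: in=⊤ → ⊤ (no change)
  #11 pop 4: in=⊤ → ⊤ (no change)
  #12 pop 6: in=⊤ → ⊤ (no change)

Fixpoint:
  val[0] = +
  val[1] = ⊤
  val[2] = −
  val[3] = ⊤
  val[4] = ⊤
  val[5] = 0
  val[6] = ⊤
  val[7] = ⊤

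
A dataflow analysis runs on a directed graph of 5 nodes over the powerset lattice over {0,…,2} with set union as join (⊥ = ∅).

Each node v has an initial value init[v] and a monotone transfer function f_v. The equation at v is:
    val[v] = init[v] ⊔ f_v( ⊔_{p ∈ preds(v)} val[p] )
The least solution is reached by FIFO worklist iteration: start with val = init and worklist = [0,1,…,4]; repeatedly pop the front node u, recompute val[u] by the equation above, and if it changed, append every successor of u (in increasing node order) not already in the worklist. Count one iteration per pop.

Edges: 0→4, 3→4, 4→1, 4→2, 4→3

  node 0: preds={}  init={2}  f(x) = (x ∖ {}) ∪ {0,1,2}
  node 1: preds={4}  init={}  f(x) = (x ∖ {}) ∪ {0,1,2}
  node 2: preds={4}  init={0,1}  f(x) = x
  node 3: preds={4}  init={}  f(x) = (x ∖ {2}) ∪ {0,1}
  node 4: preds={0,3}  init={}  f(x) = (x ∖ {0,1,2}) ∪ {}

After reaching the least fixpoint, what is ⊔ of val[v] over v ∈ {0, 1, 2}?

{0,1,2}

Worklist (5 pops):
  #1 pop 0: in={} → {0,1,2} (was {2}); enqueue []
  #2 pop 1: in={} → {0,1,2} (was {}); enqueue []
  #3 pop 2: in={} → {0,1} (no change)
  #4 pop 3: in={} → {0,1} (was {}); enqueue []
  #5 pop 4: in={0,1,2} → {} (no change)

Fixpoint:
  val[0] = {0,1,2}
  val[1] = {0,1,2}
  val[2] = {0,1}
  val[3] = {0,1}
  val[4] = {}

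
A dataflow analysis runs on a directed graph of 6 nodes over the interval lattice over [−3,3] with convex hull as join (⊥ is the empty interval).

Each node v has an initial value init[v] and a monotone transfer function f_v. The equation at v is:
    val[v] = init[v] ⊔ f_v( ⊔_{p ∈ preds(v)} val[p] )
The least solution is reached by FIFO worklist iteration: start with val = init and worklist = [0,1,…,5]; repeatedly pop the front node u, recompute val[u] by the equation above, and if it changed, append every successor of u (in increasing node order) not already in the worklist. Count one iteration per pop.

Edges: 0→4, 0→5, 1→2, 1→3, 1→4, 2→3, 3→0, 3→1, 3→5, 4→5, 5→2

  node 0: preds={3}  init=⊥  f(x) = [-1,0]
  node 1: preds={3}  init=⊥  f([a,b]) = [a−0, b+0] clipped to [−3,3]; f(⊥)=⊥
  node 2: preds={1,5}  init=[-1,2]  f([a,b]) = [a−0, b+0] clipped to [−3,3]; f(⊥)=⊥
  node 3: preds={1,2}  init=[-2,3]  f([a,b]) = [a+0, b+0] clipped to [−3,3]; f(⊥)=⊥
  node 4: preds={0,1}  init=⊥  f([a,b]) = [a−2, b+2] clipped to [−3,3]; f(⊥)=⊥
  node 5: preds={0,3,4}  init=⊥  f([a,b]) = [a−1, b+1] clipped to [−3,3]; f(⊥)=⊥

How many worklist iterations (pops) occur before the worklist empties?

Trace (14 dequeues):
  [1] u=0 | in [-2,3] | out [-1,0] | prev ⊥ | push {}
  [2] u=1 | in [-2,3] | out [-2,3] | prev ⊥ | push {}
  [3] u=2 | in [-2,3] | out [-2,3] | prev [-1,2] | push {}
  [4] u=3 | in [-2,3] | out [-2,3] | ==
  [5] u=4 | in [-2,3] | out [-3,3] | prev ⊥ | push {}
  [6] u=5 | in [-3,3] | out [-3,3] | prev ⊥ | push {2}
  [7] u=2 | in [-3,3] | out [-3,3] | prev [-2,3] | push {3}
  [8] u=3 | in [-3,3] | out [-3,3] | prev [-2,3] | push {0,1,5}
  [9] u=0 | in [-3,3] | out [-1,0] | ==
  [10] u=1 | in [-3,3] | out [-3,3] | prev [-2,3] | push {2,3,4}
  [11] u=5 | in [-3,3] | out [-3,3] | ==
  [12] u=2 | in [-3,3] | out [-3,3] | ==
  [13] u=3 | in [-3,3] | out [-3,3] | ==
  [14] u=4 | in [-3,3] | out [-3,3] | ==

Converged values:
  [0] [-1,0]
  [1] [-3,3]
  [2] [-3,3]
  [3] [-3,3]
  [4] [-3,3]
  [5] [-3,3]

14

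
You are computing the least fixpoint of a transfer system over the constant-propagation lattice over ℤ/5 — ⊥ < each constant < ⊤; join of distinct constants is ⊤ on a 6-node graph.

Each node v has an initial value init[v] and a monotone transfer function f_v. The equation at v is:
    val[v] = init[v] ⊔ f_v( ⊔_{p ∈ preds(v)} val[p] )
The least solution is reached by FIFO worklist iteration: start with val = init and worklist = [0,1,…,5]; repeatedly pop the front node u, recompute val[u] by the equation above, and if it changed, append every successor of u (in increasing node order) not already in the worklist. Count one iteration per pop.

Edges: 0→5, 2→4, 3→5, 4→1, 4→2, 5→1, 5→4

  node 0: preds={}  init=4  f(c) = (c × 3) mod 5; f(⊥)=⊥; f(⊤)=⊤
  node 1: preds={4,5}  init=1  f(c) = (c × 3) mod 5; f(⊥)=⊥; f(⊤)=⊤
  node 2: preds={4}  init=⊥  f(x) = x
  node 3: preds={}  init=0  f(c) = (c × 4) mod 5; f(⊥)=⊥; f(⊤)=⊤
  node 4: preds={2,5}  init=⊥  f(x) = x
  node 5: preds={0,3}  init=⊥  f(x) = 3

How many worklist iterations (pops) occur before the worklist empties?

Worklist (11 pops):
  #1 pop 0: in=⊥ → 4 (no change)
  #2 pop 1: in=⊥ → 1 (no change)
  #3 pop 2: in=⊥ → ⊥ (no change)
  #4 pop 3: in=⊥ → 0 (no change)
  #5 pop 4: in=⊥ → ⊥ (no change)
  #6 pop 5: in=⊤ → 3 (was ⊥); enqueue [1,4]
  #7 pop 1: in=3 → ⊤ (was 1); enqueue []
  #8 pop 4: in=3 → 3 (was ⊥); enqueue [1,2]
  #9 pop 1: in=3 → ⊤ (no change)
  #10 pop 2: in=3 → 3 (was ⊥); enqueue [4]
  #11 pop 4: in=3 → 3 (no change)

Fixpoint:
  val[0] = 4
  val[1] = ⊤
  val[2] = 3
  val[3] = 0
  val[4] = 3
  val[5] = 3

11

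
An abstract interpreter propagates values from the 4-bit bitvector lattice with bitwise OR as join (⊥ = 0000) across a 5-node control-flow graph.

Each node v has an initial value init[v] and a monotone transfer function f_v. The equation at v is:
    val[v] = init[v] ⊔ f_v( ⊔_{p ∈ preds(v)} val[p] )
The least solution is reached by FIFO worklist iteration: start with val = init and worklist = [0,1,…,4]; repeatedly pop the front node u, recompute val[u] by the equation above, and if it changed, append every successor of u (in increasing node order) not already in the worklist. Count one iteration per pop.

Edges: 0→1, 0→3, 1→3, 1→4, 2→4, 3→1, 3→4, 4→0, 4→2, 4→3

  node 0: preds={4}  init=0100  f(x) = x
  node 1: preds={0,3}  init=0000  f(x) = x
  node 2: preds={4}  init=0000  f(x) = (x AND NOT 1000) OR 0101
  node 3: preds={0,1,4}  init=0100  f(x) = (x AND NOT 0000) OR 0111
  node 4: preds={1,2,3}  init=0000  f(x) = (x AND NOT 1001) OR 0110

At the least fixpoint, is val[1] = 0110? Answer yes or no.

Iteration log — 11 steps:
  step 1. node 0  ⊔preds=0000  new=0100  stable
  step 2. node 1  ⊔preds=0100  new=0100  old=0000  +wl: 
  step 3. node 2  ⊔preds=0000  new=0101  old=0000  +wl: 
  step 4. node 3  ⊔preds=0100  new=0111  old=0100  +wl: 1
  step 5. node 4  ⊔preds=0111  new=0110  old=0000  +wl: 0,2,3
  step 6. node 1  ⊔preds=0111  new=0111  old=0100  +wl: 4
  step 7. node 0  ⊔preds=0110  new=0110  old=0100  +wl: 1
  step 8. node 2  ⊔preds=0110  new=0111  old=0101  +wl: 
  step 9. node 3  ⊔preds=0111  new=0111  stable
  step 10. node 4  ⊔preds=0111  new=0110  stable
  step 11. node 1  ⊔preds=0111  new=0111  stable

Least fixpoint reached:
  node 0: 0110
  node 1: 0111
  node 2: 0111
  node 3: 0111
  node 4: 0110

no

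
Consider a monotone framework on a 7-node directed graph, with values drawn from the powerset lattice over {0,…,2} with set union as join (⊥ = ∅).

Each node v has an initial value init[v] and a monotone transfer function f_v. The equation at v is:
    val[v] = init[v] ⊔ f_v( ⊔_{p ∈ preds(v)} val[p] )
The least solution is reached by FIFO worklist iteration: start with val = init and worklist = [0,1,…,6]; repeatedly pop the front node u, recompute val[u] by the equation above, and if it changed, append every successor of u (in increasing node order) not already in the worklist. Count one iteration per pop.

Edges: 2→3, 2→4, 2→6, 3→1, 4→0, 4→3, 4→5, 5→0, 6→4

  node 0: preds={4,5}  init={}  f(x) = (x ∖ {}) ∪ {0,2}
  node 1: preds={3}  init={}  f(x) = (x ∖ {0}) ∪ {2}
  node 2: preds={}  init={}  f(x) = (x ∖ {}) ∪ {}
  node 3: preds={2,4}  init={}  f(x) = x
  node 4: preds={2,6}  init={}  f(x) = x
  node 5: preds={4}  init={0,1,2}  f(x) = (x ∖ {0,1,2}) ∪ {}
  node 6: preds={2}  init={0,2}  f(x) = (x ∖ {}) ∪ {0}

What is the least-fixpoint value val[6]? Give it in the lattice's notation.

{0,2}

Iteration log — 10 steps:
  step 1. node 0  ⊔preds={0,1,2}  new={0,1,2}  old={}  +wl: 
  step 2. node 1  ⊔preds={}  new={2}  old={}  +wl: 
  step 3. node 2  ⊔preds={}  new={}  stable
  step 4. node 3  ⊔preds={}  new={}  stable
  step 5. node 4  ⊔preds={0,2}  new={0,2}  old={}  +wl: 0,3
  step 6. node 5  ⊔preds={0,2}  new={0,1,2}  stable
  step 7. node 6  ⊔preds={}  new={0,2}  stable
  step 8. node 0  ⊔preds={0,1,2}  new={0,1,2}  stable
  step 9. node 3  ⊔preds={0,2}  new={0,2}  old={}  +wl: 1
  step 10. node 1  ⊔preds={0,2}  new={2}  stable

Least fixpoint reached:
  node 0: {0,1,2}
  node 1: {2}
  node 2: {}
  node 3: {0,2}
  node 4: {0,2}
  node 5: {0,1,2}
  node 6: {0,2}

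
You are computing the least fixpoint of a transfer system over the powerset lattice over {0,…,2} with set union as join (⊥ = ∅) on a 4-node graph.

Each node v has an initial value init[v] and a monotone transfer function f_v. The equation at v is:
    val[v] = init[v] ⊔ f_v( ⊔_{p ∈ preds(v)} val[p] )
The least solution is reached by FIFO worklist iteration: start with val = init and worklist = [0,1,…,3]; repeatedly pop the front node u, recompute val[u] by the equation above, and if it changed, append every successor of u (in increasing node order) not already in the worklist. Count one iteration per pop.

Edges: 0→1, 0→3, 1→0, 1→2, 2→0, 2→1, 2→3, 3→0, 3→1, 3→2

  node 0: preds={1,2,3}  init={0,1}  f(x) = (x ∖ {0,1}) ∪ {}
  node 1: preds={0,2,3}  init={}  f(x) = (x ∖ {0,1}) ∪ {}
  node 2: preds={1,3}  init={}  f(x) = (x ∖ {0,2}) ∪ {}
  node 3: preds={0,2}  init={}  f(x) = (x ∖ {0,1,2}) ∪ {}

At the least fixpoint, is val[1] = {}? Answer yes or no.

Trace (4 dequeues):
  [1] u=0 | in {} | out {0,1} | ==
  [2] u=1 | in {0,1} | out {} | ==
  [3] u=2 | in {} | out {} | ==
  [4] u=3 | in {0,1} | out {} | ==

Converged values:
  [0] {0,1}
  [1] {}
  [2] {}
  [3] {}

yes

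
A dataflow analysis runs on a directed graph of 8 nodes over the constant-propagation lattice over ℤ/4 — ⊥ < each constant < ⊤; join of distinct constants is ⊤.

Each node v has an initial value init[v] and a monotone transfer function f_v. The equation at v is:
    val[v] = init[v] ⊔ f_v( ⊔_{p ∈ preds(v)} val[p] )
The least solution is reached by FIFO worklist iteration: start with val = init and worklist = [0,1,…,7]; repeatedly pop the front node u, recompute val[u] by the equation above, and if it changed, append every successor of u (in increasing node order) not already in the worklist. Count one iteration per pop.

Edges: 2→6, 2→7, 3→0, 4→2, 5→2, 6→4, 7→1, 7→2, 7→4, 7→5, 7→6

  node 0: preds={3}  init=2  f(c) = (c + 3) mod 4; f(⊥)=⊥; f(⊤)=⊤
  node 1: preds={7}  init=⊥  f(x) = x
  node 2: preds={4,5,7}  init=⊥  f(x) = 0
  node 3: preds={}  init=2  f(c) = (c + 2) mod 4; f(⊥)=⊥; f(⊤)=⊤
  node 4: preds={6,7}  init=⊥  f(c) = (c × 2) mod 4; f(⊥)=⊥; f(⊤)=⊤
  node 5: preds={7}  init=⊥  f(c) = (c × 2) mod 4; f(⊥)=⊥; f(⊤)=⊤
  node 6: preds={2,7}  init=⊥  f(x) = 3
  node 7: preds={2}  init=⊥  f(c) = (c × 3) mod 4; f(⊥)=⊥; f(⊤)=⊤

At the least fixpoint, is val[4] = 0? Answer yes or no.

Trace (14 dequeues):
  [1] u=0 | in 2 | out ⊤ | prev 2 | push {}
  [2] u=1 | in ⊥ | out ⊥ | ==
  [3] u=2 | in ⊥ | out 0 | prev ⊥ | push {}
  [4] u=3 | in ⊥ | out 2 | ==
  [5] u=4 | in ⊥ | out ⊥ | ==
  [6] u=5 | in ⊥ | out ⊥ | ==
  [7] u=6 | in 0 | out 3 | prev ⊥ | push {4}
  [8] u=7 | in 0 | out 0 | prev ⊥ | push {1,2,5,6}
  [9] u=4 | in ⊤ | out ⊤ | prev ⊥ | push {}
  [10] u=1 | in 0 | out 0 | prev ⊥ | push {}
  [11] u=2 | in ⊤ | out 0 | ==
  [12] u=5 | in 0 | out 0 | prev ⊥ | push {2}
  [13] u=6 | in 0 | out 3 | ==
  [14] u=2 | in ⊤ | out 0 | ==

Converged values:
  [0] ⊤
  [1] 0
  [2] 0
  [3] 2
  [4] ⊤
  [5] 0
  [6] 3
  [7] 0

no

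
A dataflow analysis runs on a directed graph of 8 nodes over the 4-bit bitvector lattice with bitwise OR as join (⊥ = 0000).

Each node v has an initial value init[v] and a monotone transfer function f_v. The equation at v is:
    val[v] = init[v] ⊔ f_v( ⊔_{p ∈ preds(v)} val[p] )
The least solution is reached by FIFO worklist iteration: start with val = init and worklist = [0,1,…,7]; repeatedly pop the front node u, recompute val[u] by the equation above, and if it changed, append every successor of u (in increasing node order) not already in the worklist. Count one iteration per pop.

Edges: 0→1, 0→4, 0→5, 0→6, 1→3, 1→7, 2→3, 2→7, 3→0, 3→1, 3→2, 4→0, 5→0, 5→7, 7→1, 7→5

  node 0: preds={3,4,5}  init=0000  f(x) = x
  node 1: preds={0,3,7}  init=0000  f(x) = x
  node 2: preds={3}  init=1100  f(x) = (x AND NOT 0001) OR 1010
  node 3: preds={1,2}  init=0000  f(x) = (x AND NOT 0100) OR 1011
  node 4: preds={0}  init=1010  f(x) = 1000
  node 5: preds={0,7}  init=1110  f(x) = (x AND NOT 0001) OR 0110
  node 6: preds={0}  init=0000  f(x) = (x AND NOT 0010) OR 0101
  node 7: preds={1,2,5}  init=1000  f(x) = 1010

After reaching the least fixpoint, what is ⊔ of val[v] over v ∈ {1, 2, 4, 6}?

1111

Worklist (16 pops):
  #1 pop 0: in=1110 → 1110 (was 0000); enqueue []
  #2 pop 1: in=1110 → 1110 (was 0000); enqueue []
  #3 pop 2: in=0000 → 1110 (was 1100); enqueue []
  #4 pop 3: in=1110 → 1011 (was 0000); enqueue [0,1,2]
  #5 pop 4: in=1110 → 1010 (no change)
  #6 pop 5: in=1110 → 1110 (no change)
  #7 pop 6: in=1110 → 1101 (was 0000); enqueue []
  #8 pop 7: in=1110 → 1010 (was 1000); enqueue [5]
  #9 pop 0: in=1111 → 1111 (was 1110); enqueue [4,6]
  #10 pop 1: in=1111 → 1111 (was 1110); enqueue [3,7]
  #11 pop 2: in=1011 → 1110 (no change)
  #12 pop 5: in=1111 → 1110 (no change)
  #13 pop 4: in=1111 → 1010 (no change)
  #14 pop 6: in=1111 → 1101 (no change)
  #15 pop 3: in=1111 → 1011 (no change)
  #16 pop 7: in=1111 → 1010 (no change)

Fixpoint:
  val[0] = 1111
  val[1] = 1111
  val[2] = 1110
  val[3] = 1011
  val[4] = 1010
  val[5] = 1110
  val[6] = 1101
  val[7] = 1010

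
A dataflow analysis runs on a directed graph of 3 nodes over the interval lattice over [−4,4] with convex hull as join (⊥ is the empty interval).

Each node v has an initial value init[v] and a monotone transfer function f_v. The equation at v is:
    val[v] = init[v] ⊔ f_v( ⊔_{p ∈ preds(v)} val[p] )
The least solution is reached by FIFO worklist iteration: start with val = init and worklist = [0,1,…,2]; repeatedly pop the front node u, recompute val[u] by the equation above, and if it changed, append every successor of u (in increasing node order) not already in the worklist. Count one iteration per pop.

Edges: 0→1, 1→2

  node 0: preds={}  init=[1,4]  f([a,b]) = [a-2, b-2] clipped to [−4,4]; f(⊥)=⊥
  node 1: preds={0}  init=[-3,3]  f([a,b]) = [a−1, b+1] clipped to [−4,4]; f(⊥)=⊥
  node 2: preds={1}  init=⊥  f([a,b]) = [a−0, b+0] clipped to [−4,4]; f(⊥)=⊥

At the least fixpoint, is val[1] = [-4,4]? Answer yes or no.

no

Worklist (3 pops):
  #1 pop 0: in=⊥ → [1,4] (no change)
  #2 pop 1: in=[1,4] → [-3,4] (was [-3,3]); enqueue []
  #3 pop 2: in=[-3,4] → [-3,4] (was ⊥); enqueue []

Fixpoint:
  val[0] = [1,4]
  val[1] = [-3,4]
  val[2] = [-3,4]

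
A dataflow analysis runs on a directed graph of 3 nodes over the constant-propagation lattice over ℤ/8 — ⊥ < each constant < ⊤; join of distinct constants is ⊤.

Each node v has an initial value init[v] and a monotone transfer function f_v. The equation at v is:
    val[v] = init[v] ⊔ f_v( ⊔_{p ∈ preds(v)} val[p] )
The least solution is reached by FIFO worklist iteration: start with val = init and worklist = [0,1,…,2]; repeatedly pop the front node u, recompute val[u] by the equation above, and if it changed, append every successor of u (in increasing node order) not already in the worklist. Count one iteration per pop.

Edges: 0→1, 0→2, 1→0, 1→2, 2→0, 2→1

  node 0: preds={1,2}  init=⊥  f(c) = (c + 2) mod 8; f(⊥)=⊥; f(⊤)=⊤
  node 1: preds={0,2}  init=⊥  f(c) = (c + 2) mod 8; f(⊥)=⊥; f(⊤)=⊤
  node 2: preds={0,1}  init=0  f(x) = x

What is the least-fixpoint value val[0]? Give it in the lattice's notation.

⊤

Worklist (6 pops):
  #1 pop 0: in=0 → 2 (was ⊥); enqueue []
  #2 pop 1: in=⊤ → ⊤ (was ⊥); enqueue [0]
  #3 pop 2: in=⊤ → ⊤ (was 0); enqueue [1]
  #4 pop 0: in=⊤ → ⊤ (was 2); enqueue [2]
  #5 pop 1: in=⊤ → ⊤ (no change)
  #6 pop 2: in=⊤ → ⊤ (no change)

Fixpoint:
  val[0] = ⊤
  val[1] = ⊤
  val[2] = ⊤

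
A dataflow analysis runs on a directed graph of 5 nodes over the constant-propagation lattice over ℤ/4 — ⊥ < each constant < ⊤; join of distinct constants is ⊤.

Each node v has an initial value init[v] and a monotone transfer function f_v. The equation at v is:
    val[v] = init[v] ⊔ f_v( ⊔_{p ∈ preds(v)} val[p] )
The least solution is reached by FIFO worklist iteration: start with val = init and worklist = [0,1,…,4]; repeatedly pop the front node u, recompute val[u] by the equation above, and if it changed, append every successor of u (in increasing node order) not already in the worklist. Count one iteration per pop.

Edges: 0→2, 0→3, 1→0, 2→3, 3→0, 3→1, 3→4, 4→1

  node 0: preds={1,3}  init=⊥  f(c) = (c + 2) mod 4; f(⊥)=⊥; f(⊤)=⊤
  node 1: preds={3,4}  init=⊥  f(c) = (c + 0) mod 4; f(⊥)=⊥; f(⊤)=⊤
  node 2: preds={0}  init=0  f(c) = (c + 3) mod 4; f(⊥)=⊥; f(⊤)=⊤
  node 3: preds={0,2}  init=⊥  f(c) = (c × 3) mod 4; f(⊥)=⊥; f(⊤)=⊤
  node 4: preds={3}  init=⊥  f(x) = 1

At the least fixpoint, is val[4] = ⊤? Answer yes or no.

Trace (14 dequeues):
  [1] u=0 | in ⊥ | out ⊥ | ==
  [2] u=1 | in ⊥ | out ⊥ | ==
  [3] u=2 | in ⊥ | out 0 | ==
  [4] u=3 | in 0 | out 0 | prev ⊥ | push {0,1}
  [5] u=4 | in 0 | out 1 | prev ⊥ | push {}
  [6] u=0 | in 0 | out 2 | prev ⊥ | push {2,3}
  [7] u=1 | in ⊤ | out ⊤ | prev ⊥ | push {0}
  [8] u=2 | in 2 | out ⊤ | prev 0 | push {}
  [9] u=3 | in ⊤ | out ⊤ | prev 0 | push {1,4}
  [10] u=0 | in ⊤ | out ⊤ | prev 2 | push {2,3}
  [11] u=1 | in ⊤ | out ⊤ | ==
  [12] u=4 | in ⊤ | out 1 | ==
  [13] u=2 | in ⊤ | out ⊤ | ==
  [14] u=3 | in ⊤ | out ⊤ | ==

Converged values:
  [0] ⊤
  [1] ⊤
  [2] ⊤
  [3] ⊤
  [4] 1

no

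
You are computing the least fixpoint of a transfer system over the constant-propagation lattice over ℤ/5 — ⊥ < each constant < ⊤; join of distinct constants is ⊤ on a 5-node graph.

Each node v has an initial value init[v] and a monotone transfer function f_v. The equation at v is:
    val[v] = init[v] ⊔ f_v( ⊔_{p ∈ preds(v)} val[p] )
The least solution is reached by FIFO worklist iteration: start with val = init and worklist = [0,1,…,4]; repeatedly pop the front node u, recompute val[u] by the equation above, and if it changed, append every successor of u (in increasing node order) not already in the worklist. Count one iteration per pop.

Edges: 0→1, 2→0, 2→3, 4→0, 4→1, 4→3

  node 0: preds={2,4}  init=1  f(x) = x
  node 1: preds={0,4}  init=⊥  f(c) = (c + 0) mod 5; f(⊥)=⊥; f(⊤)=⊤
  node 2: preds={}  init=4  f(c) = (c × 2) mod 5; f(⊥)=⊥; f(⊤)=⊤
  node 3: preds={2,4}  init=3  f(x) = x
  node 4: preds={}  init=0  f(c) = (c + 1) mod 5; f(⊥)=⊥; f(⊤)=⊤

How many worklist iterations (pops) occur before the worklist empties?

Worklist (5 pops):
  #1 pop 0: in=⊤ → ⊤ (was 1); enqueue []
  #2 pop 1: in=⊤ → ⊤ (was ⊥); enqueue []
  #3 pop 2: in=⊥ → 4 (no change)
  #4 pop 3: in=⊤ → ⊤ (was 3); enqueue []
  #5 pop 4: in=⊥ → 0 (no change)

Fixpoint:
  val[0] = ⊤
  val[1] = ⊤
  val[2] = 4
  val[3] = ⊤
  val[4] = 0

5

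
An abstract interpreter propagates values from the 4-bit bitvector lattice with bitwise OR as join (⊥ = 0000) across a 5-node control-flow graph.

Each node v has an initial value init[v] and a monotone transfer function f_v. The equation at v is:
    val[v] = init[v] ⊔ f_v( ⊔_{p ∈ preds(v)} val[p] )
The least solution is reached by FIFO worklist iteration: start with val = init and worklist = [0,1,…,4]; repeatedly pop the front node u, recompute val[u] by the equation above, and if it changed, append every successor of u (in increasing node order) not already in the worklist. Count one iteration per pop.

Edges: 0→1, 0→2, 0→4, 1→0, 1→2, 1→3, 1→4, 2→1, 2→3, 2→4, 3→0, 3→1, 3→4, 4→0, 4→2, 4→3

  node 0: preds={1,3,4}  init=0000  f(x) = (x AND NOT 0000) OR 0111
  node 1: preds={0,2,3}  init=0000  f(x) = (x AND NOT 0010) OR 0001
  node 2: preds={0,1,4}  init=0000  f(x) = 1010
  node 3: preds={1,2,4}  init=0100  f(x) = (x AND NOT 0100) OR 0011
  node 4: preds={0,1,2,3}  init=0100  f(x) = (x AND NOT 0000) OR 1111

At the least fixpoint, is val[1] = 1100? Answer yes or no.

no

Iteration log — 11 steps:
  step 1. node 0  ⊔preds=0100  new=0111  old=0000  +wl: 
  step 2. node 1  ⊔preds=0111  new=0101  old=0000  +wl: 0
  step 3. node 2  ⊔preds=0111  new=1010  old=0000  +wl: 1
  step 4. node 3  ⊔preds=1111  new=1111  old=0100  +wl: 
  step 5. node 4  ⊔preds=1111  new=1111  old=0100  +wl: 2,3
  step 6. node 0  ⊔preds=1111  new=1111  old=0111  +wl: 4
  step 7. node 1  ⊔preds=1111  new=1101  old=0101  +wl: 0
  step 8. node 2  ⊔preds=1111  new=1010  stable
  step 9. node 3  ⊔preds=1111  new=1111  stable
  step 10. node 4  ⊔preds=1111  new=1111  stable
  step 11. node 0  ⊔preds=1111  new=1111  stable

Least fixpoint reached:
  node 0: 1111
  node 1: 1101
  node 2: 1010
  node 3: 1111
  node 4: 1111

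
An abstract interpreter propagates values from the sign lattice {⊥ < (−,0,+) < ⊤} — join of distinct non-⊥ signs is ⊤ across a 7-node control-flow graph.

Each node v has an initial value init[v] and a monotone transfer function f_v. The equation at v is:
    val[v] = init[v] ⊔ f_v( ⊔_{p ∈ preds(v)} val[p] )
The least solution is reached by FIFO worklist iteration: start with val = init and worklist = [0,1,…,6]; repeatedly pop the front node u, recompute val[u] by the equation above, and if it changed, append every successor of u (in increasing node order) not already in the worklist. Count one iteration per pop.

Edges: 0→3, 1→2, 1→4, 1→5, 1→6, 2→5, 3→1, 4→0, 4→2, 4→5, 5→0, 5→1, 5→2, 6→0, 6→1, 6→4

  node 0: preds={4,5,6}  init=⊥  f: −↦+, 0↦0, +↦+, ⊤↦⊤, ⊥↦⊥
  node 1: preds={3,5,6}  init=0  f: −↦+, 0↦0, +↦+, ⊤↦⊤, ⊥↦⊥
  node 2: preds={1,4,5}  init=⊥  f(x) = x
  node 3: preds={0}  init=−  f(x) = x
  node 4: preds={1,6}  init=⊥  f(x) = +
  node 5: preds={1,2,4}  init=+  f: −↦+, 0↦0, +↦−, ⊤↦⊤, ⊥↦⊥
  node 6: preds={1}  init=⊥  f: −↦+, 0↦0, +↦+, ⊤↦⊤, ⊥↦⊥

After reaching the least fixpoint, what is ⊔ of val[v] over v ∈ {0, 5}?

Iteration log — 12 steps:
  step 1. node 0  ⊔preds=+  new=+  old=⊥  +wl: 
  step 2. node 1  ⊔preds=⊤  new=⊤  old=0  +wl: 
  step 3. node 2  ⊔preds=⊤  new=⊤  old=⊥  +wl: 
  step 4. node 3  ⊔preds=+  new=⊤  old=−  +wl: 1
  step 5. node 4  ⊔preds=⊤  new=+  old=⊥  +wl: 0,2
  step 6. node 5  ⊔preds=⊤  new=⊤  old=+  +wl: 
  step 7. node 6  ⊔preds=⊤  new=⊤  old=⊥  +wl: 4
  step 8. node 1  ⊔preds=⊤  new=⊤  stable
  step 9. node 0  ⊔preds=⊤  new=⊤  old=+  +wl: 3
  step 10. node 2  ⊔preds=⊤  new=⊤  stable
  step 11. node 4  ⊔preds=⊤  new=+  stable
  step 12. node 3  ⊔preds=⊤  new=⊤  stable

Least fixpoint reached:
  node 0: ⊤
  node 1: ⊤
  node 2: ⊤
  node 3: ⊤
  node 4: +
  node 5: ⊤
  node 6: ⊤

⊤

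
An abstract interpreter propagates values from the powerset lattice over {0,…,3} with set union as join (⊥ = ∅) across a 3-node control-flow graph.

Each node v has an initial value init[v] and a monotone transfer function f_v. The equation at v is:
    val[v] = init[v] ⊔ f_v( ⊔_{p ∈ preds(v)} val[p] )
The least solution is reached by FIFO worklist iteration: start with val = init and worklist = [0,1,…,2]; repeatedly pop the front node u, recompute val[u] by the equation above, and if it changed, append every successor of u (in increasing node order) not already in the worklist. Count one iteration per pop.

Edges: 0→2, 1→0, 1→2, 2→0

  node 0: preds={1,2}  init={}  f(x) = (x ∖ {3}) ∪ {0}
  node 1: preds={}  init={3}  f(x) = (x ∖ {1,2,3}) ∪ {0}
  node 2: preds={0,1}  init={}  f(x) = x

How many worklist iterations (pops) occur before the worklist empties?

4

Trace (4 dequeues):
  [1] u=0 | in {3} | out {0} | prev {} | push {}
  [2] u=1 | in {} | out {0,3} | prev {3} | push {0}
  [3] u=2 | in {0,3} | out {0,3} | prev {} | push {}
  [4] u=0 | in {0,3} | out {0} | ==

Converged values:
  [0] {0}
  [1] {0,3}
  [2] {0,3}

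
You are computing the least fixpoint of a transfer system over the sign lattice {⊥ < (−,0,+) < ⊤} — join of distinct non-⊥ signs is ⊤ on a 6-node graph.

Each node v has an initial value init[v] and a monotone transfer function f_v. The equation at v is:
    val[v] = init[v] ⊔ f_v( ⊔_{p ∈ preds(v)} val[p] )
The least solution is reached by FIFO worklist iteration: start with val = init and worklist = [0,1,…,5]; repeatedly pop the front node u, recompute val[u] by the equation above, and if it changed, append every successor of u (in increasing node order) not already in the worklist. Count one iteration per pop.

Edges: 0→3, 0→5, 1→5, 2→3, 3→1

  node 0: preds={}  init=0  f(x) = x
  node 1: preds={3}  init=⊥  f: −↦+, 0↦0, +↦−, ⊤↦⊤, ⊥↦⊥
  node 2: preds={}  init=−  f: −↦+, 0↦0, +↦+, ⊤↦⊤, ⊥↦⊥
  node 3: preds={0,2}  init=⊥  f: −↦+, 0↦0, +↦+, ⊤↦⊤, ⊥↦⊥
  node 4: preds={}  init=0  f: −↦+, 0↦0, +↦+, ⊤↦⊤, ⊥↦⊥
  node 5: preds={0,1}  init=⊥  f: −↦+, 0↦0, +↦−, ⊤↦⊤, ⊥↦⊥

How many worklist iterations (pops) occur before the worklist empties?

8

Iteration log — 8 steps:
  step 1. node 0  ⊔preds=⊥  new=0  stable
  step 2. node 1  ⊔preds=⊥  new=⊥  stable
  step 3. node 2  ⊔preds=⊥  new=−  stable
  step 4. node 3  ⊔preds=⊤  new=⊤  old=⊥  +wl: 1
  step 5. node 4  ⊔preds=⊥  new=0  stable
  step 6. node 5  ⊔preds=0  new=0  old=⊥  +wl: 
  step 7. node 1  ⊔preds=⊤  new=⊤  old=⊥  +wl: 5
  step 8. node 5  ⊔preds=⊤  new=⊤  old=0  +wl: 

Least fixpoint reached:
  node 0: 0
  node 1: ⊤
  node 2: −
  node 3: ⊤
  node 4: 0
  node 5: ⊤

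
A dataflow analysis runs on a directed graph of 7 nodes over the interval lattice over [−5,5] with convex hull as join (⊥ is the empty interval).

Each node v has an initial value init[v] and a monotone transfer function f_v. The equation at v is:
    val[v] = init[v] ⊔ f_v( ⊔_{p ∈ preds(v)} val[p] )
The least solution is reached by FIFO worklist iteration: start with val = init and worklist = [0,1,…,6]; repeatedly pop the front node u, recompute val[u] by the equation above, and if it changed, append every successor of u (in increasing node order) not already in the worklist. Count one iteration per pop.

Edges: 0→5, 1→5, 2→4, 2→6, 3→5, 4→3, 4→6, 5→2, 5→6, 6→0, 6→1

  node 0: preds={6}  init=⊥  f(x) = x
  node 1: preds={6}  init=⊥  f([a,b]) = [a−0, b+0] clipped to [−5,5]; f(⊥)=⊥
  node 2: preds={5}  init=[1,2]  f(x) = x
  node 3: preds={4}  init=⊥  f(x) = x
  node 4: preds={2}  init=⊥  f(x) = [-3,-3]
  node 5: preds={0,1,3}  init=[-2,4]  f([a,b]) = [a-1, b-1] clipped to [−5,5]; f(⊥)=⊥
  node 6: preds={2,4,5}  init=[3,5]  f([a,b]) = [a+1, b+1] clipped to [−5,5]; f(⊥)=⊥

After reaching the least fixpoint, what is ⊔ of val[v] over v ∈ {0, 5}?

[-4,5]

Worklist (17 pops):
  #1 pop 0: in=[3,5] → [3,5] (was ⊥); enqueue []
  #2 pop 1: in=[3,5] → [3,5] (was ⊥); enqueue []
  #3 pop 2: in=[-2,4] → [-2,4] (was [1,2]); enqueue []
  #4 pop 3: in=⊥ → ⊥ (no change)
  #5 pop 4: in=[-2,4] → [-3,-3] (was ⊥); enqueue [3]
  #6 pop 5: in=[3,5] → [-2,4] (no change)
  #7 pop 6: in=[-3,4] → [-2,5] (was [3,5]); enqueue [0,1]
  #8 pop 3: in=[-3,-3] → [-3,-3] (was ⊥); enqueue [5]
  #9 pop 0: in=[-2,5] → [-2,5] (was [3,5]); enqueue []
  #10 pop 1: in=[-2,5] → [-2,5] (was [3,5]); enqueue []
  #11 pop 5: in=[-3,5] → [-4,4] (was [-2,4]); enqueue [2,6]
  #12 pop 2: in=[-4,4] → [-4,4] (was [-2,4]); enqueue [4]
  #13 pop 6: in=[-4,4] → [-3,5] (was [-2,5]); enqueue [0,1]
  #14 pop 4: in=[-4,4] → [-3,-3] (no change)
  #15 pop 0: in=[-3,5] → [-3,5] (was [-2,5]); enqueue [5]
  #16 pop 1: in=[-3,5] → [-3,5] (was [-2,5]); enqueue []
  #17 pop 5: in=[-3,5] → [-4,4] (no change)

Fixpoint:
  val[0] = [-3,5]
  val[1] = [-3,5]
  val[2] = [-4,4]
  val[3] = [-3,-3]
  val[4] = [-3,-3]
  val[5] = [-4,4]
  val[6] = [-3,5]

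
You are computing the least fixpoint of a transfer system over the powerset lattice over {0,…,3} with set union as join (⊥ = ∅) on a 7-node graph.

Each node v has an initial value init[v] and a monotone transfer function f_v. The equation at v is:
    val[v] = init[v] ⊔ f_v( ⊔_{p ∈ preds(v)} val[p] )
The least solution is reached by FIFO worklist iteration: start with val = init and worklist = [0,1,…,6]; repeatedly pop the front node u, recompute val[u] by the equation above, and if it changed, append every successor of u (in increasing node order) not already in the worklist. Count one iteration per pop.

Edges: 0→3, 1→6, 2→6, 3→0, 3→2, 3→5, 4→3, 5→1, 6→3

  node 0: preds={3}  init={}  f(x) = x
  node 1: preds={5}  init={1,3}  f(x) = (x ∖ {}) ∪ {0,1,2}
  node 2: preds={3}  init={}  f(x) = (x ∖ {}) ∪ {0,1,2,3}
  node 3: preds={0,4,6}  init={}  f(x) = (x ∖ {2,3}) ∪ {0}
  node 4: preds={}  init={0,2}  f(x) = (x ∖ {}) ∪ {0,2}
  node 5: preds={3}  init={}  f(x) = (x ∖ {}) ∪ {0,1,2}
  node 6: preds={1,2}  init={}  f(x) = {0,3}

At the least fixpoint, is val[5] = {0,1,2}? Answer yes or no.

yes

Trace (11 dequeues):
  [1] u=0 | in {} | out {} | ==
  [2] u=1 | in {} | out {0,1,2,3} | prev {1,3} | push {}
  [3] u=2 | in {} | out {0,1,2,3} | prev {} | push {}
  [4] u=3 | in {0,2} | out {0} | prev {} | push {0,2}
  [5] u=4 | in {} | out {0,2} | ==
  [6] u=5 | in {0} | out {0,1,2} | prev {} | push {1}
  [7] u=6 | in {0,1,2,3} | out {0,3} | prev {} | push {3}
  [8] u=0 | in {0} | out {0} | prev {} | push {}
  [9] u=2 | in {0} | out {0,1,2,3} | ==
  [10] u=1 | in {0,1,2} | out {0,1,2,3} | ==
  [11] u=3 | in {0,2,3} | out {0} | ==

Converged values:
  [0] {0}
  [1] {0,1,2,3}
  [2] {0,1,2,3}
  [3] {0}
  [4] {0,2}
  [5] {0,1,2}
  [6] {0,3}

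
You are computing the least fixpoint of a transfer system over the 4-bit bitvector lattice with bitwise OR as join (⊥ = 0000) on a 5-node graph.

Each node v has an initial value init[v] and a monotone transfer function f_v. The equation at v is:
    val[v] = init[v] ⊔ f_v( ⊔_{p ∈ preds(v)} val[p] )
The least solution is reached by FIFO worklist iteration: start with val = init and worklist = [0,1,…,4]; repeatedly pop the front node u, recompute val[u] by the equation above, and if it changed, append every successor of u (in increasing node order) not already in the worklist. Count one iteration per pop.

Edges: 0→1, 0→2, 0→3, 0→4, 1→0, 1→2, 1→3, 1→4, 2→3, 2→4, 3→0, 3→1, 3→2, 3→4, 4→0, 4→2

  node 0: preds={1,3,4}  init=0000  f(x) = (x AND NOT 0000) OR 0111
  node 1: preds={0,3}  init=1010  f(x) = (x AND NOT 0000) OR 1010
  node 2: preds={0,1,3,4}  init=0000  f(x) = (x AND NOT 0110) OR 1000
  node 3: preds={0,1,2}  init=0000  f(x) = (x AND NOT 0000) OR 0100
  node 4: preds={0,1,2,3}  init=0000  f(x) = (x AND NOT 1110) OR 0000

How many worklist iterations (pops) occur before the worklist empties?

Iteration log — 8 steps:
  step 1. node 0  ⊔preds=1010  new=1111  old=0000  +wl: 
  step 2. node 1  ⊔preds=1111  new=1111  old=1010  +wl: 0
  step 3. node 2  ⊔preds=1111  new=1001  old=0000  +wl: 
  step 4. node 3  ⊔preds=1111  new=1111  old=0000  +wl: 1,2
  step 5. node 4  ⊔preds=1111  new=0001  old=0000  +wl: 
  step 6. node 0  ⊔preds=1111  new=1111  stable
  step 7. node 1  ⊔preds=1111  new=1111  stable
  step 8. node 2  ⊔preds=1111  new=1001  stable

Least fixpoint reached:
  node 0: 1111
  node 1: 1111
  node 2: 1001
  node 3: 1111
  node 4: 0001

8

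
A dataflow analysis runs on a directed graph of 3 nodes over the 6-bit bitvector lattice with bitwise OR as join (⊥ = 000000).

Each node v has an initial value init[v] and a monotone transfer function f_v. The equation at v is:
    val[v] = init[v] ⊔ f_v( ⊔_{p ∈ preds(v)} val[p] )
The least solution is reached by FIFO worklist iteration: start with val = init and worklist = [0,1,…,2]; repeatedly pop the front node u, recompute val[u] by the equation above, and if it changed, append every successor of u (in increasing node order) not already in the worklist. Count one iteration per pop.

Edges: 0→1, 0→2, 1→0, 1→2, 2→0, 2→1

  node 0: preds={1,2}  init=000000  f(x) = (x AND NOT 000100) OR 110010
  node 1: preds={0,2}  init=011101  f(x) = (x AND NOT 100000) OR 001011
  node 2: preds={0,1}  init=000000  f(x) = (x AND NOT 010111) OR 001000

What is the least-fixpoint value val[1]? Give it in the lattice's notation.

011111

Iteration log — 5 steps:
  step 1. node 0  ⊔preds=011101  new=111011  old=000000  +wl: 
  step 2. node 1  ⊔preds=111011  new=011111  old=011101  +wl: 0
  step 3. node 2  ⊔preds=111111  new=101000  old=000000  +wl: 1
  step 4. node 0  ⊔preds=111111  new=111011  stable
  step 5. node 1  ⊔preds=111011  new=011111  stable

Least fixpoint reached:
  node 0: 111011
  node 1: 011111
  node 2: 101000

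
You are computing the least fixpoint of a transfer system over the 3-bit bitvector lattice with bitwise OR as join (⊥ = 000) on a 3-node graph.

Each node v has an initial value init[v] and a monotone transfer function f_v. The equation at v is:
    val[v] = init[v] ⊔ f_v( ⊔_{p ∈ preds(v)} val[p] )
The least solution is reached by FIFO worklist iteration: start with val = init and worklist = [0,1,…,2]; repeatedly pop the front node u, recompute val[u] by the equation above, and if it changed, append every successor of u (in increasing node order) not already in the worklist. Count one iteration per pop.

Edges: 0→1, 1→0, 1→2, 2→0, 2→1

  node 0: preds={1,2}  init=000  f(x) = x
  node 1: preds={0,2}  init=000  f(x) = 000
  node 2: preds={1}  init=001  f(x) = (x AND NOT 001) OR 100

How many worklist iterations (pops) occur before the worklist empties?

5

Trace (5 dequeues):
  [1] u=0 | in 001 | out 001 | prev 000 | push {}
  [2] u=1 | in 001 | out 000 | ==
  [3] u=2 | in 000 | out 101 | prev 001 | push {0,1}
  [4] u=0 | in 101 | out 101 | prev 001 | push {}
  [5] u=1 | in 101 | out 000 | ==

Converged values:
  [0] 101
  [1] 000
  [2] 101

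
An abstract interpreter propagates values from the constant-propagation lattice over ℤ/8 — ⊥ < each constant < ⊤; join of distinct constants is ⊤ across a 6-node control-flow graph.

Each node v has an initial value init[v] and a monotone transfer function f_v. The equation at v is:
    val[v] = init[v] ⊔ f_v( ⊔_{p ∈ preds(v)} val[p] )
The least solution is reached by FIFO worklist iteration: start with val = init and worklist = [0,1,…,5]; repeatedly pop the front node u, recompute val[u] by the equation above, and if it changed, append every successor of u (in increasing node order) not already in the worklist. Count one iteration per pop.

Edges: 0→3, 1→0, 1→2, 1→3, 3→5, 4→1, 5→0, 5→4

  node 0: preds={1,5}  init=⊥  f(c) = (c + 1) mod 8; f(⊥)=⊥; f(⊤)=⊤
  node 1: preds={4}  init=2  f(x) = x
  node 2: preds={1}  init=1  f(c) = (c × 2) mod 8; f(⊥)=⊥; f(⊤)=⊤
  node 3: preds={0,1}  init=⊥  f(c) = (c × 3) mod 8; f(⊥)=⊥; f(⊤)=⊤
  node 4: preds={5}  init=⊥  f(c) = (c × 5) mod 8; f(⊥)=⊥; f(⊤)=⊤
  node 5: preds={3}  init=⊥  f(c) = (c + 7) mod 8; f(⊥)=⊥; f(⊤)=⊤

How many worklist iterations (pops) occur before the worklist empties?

13

Trace (13 dequeues):
  [1] u=0 | in 2 | out 3 | prev ⊥ | push {}
  [2] u=1 | in ⊥ | out 2 | ==
  [3] u=2 | in 2 | out ⊤ | prev 1 | push {}
  [4] u=3 | in ⊤ | out ⊤ | prev ⊥ | push {}
  [5] u=4 | in ⊥ | out ⊥ | ==
  [6] u=5 | in ⊤ | out ⊤ | prev ⊥ | push {0,4}
  [7] u=0 | in ⊤ | out ⊤ | prev 3 | push {3}
  [8] u=4 | in ⊤ | out ⊤ | prev ⊥ | push {1}
  [9] u=3 | in ⊤ | out ⊤ | ==
  [10] u=1 | in ⊤ | out ⊤ | prev 2 | push {0,2,3}
  [11] u=0 | in ⊤ | out ⊤ | ==
  [12] u=2 | in ⊤ | out ⊤ | ==
  [13] u=3 | in ⊤ | out ⊤ | ==

Converged values:
  [0] ⊤
  [1] ⊤
  [2] ⊤
  [3] ⊤
  [4] ⊤
  [5] ⊤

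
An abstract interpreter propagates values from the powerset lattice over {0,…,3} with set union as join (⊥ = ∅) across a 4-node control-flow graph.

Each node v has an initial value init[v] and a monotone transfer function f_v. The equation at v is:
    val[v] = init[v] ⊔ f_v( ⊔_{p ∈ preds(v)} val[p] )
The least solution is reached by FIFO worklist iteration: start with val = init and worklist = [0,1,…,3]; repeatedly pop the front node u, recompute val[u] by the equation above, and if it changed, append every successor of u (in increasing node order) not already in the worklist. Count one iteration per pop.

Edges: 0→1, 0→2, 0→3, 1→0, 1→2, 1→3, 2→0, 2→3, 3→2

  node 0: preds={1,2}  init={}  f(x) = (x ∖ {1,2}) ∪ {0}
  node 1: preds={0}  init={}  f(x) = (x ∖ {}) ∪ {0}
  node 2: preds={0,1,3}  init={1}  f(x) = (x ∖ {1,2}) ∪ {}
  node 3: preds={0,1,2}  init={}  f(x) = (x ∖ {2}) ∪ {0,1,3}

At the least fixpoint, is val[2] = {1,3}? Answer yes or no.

no

Worklist (12 pops):
  #1 pop 0: in={1} → {0} (was {}); enqueue []
  #2 pop 1: in={0} → {0} (was {}); enqueue [0]
  #3 pop 2: in={0} → {0,1} (was {1}); enqueue []
  #4 pop 3: in={0,1} → {0,1,3} (was {}); enqueue [2]
  #5 pop 0: in={0,1} → {0} (no change)
  #6 pop 2: in={0,1,3} → {0,1,3} (was {0,1}); enqueue [0,3]
  #7 pop 0: in={0,1,3} → {0,3} (was {0}); enqueue [1,2]
  #8 pop 3: in={0,1,3} → {0,1,3} (no change)
  #9 pop 1: in={0,3} → {0,3} (was {0}); enqueue [0,3]
  #10 pop 2: in={0,1,3} → {0,1,3} (no change)
  #11 pop 0: in={0,1,3} → {0,3} (no change)
  #12 pop 3: in={0,1,3} → {0,1,3} (no change)

Fixpoint:
  val[0] = {0,3}
  val[1] = {0,3}
  val[2] = {0,1,3}
  val[3] = {0,1,3}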